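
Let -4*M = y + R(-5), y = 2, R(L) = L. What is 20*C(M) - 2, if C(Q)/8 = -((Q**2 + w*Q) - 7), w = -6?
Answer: 1748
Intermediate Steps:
M = 3/4 (M = -(2 - 5)/4 = -1/4*(-3) = 3/4 ≈ 0.75000)
C(Q) = 56 - 8*Q**2 + 48*Q (C(Q) = 8*(-((Q**2 - 6*Q) - 7)) = 8*(-(-7 + Q**2 - 6*Q)) = 8*(7 - Q**2 + 6*Q) = 56 - 8*Q**2 + 48*Q)
20*C(M) - 2 = 20*(56 - 8*(3/4)**2 + 48*(3/4)) - 2 = 20*(56 - 8*9/16 + 36) - 2 = 20*(56 - 9/2 + 36) - 2 = 20*(175/2) - 2 = 1750 - 2 = 1748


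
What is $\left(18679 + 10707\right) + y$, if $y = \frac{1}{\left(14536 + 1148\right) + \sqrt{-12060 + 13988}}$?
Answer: $\frac{1807135623973}{61496482} - \frac{\sqrt{482}}{122992964} \approx 29386.0$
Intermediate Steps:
$y = \frac{1}{15684 + 2 \sqrt{482}}$ ($y = \frac{1}{15684 + \sqrt{1928}} = \frac{1}{15684 + 2 \sqrt{482}} \approx 6.3581 \cdot 10^{-5}$)
$\left(18679 + 10707\right) + y = \left(18679 + 10707\right) + \left(\frac{3921}{61496482} - \frac{\sqrt{482}}{122992964}\right) = 29386 + \left(\frac{3921}{61496482} - \frac{\sqrt{482}}{122992964}\right) = \frac{1807135623973}{61496482} - \frac{\sqrt{482}}{122992964}$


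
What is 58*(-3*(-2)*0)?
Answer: 0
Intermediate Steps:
58*(-3*(-2)*0) = 58*(6*0) = 58*0 = 0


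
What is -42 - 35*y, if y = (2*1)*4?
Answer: -322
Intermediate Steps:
y = 8 (y = 2*4 = 8)
-42 - 35*y = -42 - 35*8 = -42 - 280 = -322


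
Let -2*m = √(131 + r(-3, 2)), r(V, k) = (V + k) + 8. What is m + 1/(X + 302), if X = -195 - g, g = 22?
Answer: 1/85 - √138/2 ≈ -5.8619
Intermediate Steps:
r(V, k) = 8 + V + k
X = -217 (X = -195 - 1*22 = -195 - 22 = -217)
m = -√138/2 (m = -√(131 + (8 - 3 + 2))/2 = -√(131 + 7)/2 = -√138/2 ≈ -5.8737)
m + 1/(X + 302) = -√138/2 + 1/(-217 + 302) = -√138/2 + 1/85 = 1/85 - √138/2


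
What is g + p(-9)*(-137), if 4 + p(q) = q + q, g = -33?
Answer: 2981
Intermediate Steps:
p(q) = -4 + 2*q (p(q) = -4 + (q + q) = -4 + 2*q)
g + p(-9)*(-137) = -33 + (-4 + 2*(-9))*(-137) = -33 + (-4 - 18)*(-137) = -33 - 22*(-137) = -33 + 3014 = 2981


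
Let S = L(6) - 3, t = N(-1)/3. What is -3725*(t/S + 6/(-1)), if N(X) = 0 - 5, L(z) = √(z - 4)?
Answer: 137825/7 - 18625*√2/21 ≈ 18435.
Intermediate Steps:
L(z) = √(-4 + z)
N(X) = -5
t = -5/3 ≈ -1.6667
S = -3 + √2 (S = √(-4 + 6) - 3 = √2 - 3 = -3 + √2 ≈ -1.5858)
-3725*(t/S + 6/(-1)) = -3725*(-5/(3*(-3 + √2)) + 6/(-1)) = -3725*(-5/(3*(-3 + √2)) + 6*(-1)) = -3725*(-5/(3*(-3 + √2)) - 6) = -3725*(-6 - 5/(3*(-3 + √2))) = 22350 + 18625/(3*(-3 + √2))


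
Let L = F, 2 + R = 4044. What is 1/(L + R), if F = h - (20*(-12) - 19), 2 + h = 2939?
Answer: 1/7238 ≈ 0.00013816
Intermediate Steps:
h = 2937 (h = -2 + 2939 = 2937)
F = 3196 (F = 2937 - (20*(-12) - 19) = 2937 - (-240 - 19) = 2937 - 1*(-259) = 2937 + 259 = 3196)
R = 4042 (R = -2 + 4044 = 4042)
L = 3196
1/(L + R) = 1/(3196 + 4042) = 1/7238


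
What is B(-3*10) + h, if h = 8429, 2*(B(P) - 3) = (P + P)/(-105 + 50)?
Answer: 92758/11 ≈ 8432.5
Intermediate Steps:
B(P) = 3 - P/55 (B(P) = 3 + ((P + P)/(-105 + 50))/2 = 3 + ((2*P)/(-55))/2 = 3 + ((2*P)*(-1/55))/2 = 3 + (-2*P/55)/2 = 3 - P/55)
B(-3*10) + h = (3 - (-3)*10/55) + 8429 = (3 - 1/55*(-30)) + 8429 = (3 + 6/11) + 8429 = 39/11 + 8429 = 92758/11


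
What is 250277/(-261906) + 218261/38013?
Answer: 5294453985/1106203642 ≈ 4.7861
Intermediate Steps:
250277/(-261906) + 218261/38013 = 250277*(-1/261906) + 218261*(1/38013) = -250277/261906 + 218261/38013 = 5294453985/1106203642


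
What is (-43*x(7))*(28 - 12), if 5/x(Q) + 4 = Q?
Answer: -3440/3 ≈ -1146.7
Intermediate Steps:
x(Q) = 5/(-4 + Q)
(-43*x(7))*(28 - 12) = (-215/(-4 + 7))*(28 - 12) = -215/3*16 = -3440/3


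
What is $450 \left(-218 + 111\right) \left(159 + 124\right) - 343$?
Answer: $-13626793$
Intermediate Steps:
$450 \left(-218 + 111\right) \left(159 + 124\right) - 343 = 450 \left(\left(-107\right) 283\right) - 343 = 450 \left(-30281\right) - 343 = -13626450 - 343 = -13626793$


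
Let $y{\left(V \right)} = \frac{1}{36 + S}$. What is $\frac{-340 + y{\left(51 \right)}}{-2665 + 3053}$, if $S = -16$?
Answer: $- \frac{6799}{7760} \approx -0.87616$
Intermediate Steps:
$y{\left(V \right)} = \frac{1}{20}$ ($y{\left(V \right)} = \frac{1}{36 - 16} = \frac{1}{20}$)
$\frac{-340 + y{\left(51 \right)}}{-2665 + 3053} = \frac{-340 + \frac{1}{20}}{-2665 + 3053} = - \frac{6799}{20 \cdot 388} = \left(- \frac{6799}{20}\right) \frac{1}{388} = - \frac{6799}{7760}$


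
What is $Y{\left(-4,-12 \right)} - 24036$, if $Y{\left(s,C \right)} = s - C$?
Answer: $-24028$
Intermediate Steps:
$Y{\left(-4,-12 \right)} - 24036 = \left(-4 - -12\right) - 24036 = \left(-4 + 12\right) - 24036 = 8 - 24036 = -24028$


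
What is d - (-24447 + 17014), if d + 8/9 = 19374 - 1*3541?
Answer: 209386/9 ≈ 23265.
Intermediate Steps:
d = 142489/9 (d = -8/9 + (19374 - 1*3541) = -8/9 + (19374 - 3541) = -8/9 + 15833 = 142489/9 ≈ 15832.)
d - (-24447 + 17014) = 142489/9 - (-24447 + 17014) = 142489/9 - 1*(-7433) = 142489/9 + 7433 = 209386/9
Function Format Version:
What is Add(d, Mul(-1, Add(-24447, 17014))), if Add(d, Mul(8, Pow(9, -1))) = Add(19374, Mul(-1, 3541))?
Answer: Rational(209386, 9) ≈ 23265.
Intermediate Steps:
d = Rational(142489, 9) (d = Add(Rational(-8, 9), Add(19374, Mul(-1, 3541))) = Add(Rational(-8, 9), Add(19374, -3541)) = Add(Rational(-8, 9), 15833) = Rational(142489, 9) ≈ 15832.)
Add(d, Mul(-1, Add(-24447, 17014))) = Add(Rational(142489, 9), Mul(-1, Add(-24447, 17014))) = Add(Rational(142489, 9), Mul(-1, -7433)) = Add(Rational(142489, 9), 7433) = Rational(209386, 9)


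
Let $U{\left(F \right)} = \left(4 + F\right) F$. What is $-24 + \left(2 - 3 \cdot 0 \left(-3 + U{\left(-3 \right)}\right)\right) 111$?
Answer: $198$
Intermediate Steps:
$U{\left(F \right)} = F \left(4 + F\right)$
$-24 + \left(2 - 3 \cdot 0 \left(-3 + U{\left(-3 \right)}\right)\right) 111 = -24 + \left(2 - 3 \cdot 0 \left(-3 - 3 \left(4 - 3\right)\right)\right) 111 = -24 + \left(2 - 3 \cdot 0 \left(-3 - 3\right)\right) 111 = -24 + \left(2 - 3 \cdot 0 \left(-6\right)\right) 111 = -24 + \left(2 - 0\right) 111 = -24 + \left(2 + 0\right) 111 = -24 + 2 \cdot 111 = -24 + 222 = 198$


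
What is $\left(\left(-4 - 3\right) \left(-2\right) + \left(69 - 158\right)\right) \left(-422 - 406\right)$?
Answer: $62100$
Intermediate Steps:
$\left(\left(-4 - 3\right) \left(-2\right) + \left(69 - 158\right)\right) \left(-422 - 406\right) = \left(\left(-7\right) \left(-2\right) + \left(69 - 158\right)\right) \left(-828\right) = \left(14 - 89\right) \left(-828\right) = \left(-75\right) \left(-828\right) = 62100$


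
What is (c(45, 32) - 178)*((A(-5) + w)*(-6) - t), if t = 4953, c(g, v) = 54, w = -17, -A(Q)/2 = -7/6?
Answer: 603260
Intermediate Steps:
A(Q) = 7/3 (A(Q) = -(-14)/6 = -2*(-7/6) = 7/3)
(c(45, 32) - 178)*((A(-5) + w)*(-6) - t) = (54 - 178)*((7/3 - 17)*(-6) - 1*4953) = -124*(-44/3*(-6) - 4953) = -124*(88 - 4953) = -124*(-4865) = 603260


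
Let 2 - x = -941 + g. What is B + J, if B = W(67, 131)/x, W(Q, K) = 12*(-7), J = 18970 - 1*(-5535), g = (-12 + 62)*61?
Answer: 7376017/301 ≈ 24505.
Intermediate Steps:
g = 3050 (g = 50*61 = 3050)
J = 24505 (J = 18970 + 5535 = 24505)
W(Q, K) = -84
x = -2107 (x = 2 - (-941 + 3050) = 2 - 1*2109 = 2 - 2109 = -2107)
B = 12/301 (B = -84/(-2107) = -84*(-1/2107) = 12/301 ≈ 0.039867)
B + J = 12/301 + 24505 = 7376017/301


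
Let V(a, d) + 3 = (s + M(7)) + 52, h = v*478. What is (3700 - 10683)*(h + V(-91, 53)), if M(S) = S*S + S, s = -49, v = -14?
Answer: 46339188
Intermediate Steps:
h = -6692 (h = -14*478 = -6692)
M(S) = S + S² (M(S) = S² + S = S + S²)
V(a, d) = 56 (V(a, d) = -3 + ((-49 + 7*(1 + 7)) + 52) = -3 + ((-49 + 7*8) + 52) = -3 + ((-49 + 56) + 52) = -3 + (7 + 52) = -3 + 59 = 56)
(3700 - 10683)*(h + V(-91, 53)) = (3700 - 10683)*(-6692 + 56) = -6983*(-6636) = 46339188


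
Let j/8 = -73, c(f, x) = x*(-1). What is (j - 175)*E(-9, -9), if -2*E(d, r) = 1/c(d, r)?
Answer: 253/6 ≈ 42.167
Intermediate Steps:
c(f, x) = -x
E(d, r) = 1/(2*r) (E(d, r) = -(-1/r)/2 = -(-1)/(2*r) = 1/(2*r))
j = -584 (j = 8*(-73) = -584)
(j - 175)*E(-9, -9) = (-584 - 175)*((½)/(-9)) = -759*(-1)/(2*9) = -759*(-1/18) = 253/6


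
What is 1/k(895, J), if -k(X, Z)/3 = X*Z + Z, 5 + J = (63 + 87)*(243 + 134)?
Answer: -1/151992960 ≈ -6.5792e-9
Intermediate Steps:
J = 56545 (J = -5 + (63 + 87)*(243 + 134) = -5 + 150*377 = -5 + 56550 = 56545)
k(X, Z) = -3*Z - 3*X*Z (k(X, Z) = -3*(X*Z + Z) = -3*(Z + X*Z) = -3*Z - 3*X*Z)
1/k(895, J) = 1/(-3*56545*(1 + 895)) = 1/(-3*56545*896) = 1/(-151992960) = -1/151992960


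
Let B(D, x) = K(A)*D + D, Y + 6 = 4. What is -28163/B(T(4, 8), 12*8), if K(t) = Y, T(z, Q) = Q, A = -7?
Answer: 28163/8 ≈ 3520.4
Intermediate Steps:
Y = -2 (Y = -6 + 4 = -2)
K(t) = -2
B(D, x) = -D (B(D, x) = -2*D + D = -D)
-28163/B(T(4, 8), 12*8) = -28163/((-1*8)) = -28163/(-8) = -28163*(-1/8) = 28163/8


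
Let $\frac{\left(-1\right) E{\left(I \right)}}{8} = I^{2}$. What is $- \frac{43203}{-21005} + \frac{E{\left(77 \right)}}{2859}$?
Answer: $- \frac{872791783}{60053295} \approx -14.534$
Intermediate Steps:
$E{\left(I \right)} = - 8 I^{2}$
$- \frac{43203}{-21005} + \frac{E{\left(77 \right)}}{2859} = - \frac{43203}{-21005} + \frac{\left(-8\right) 77^{2}}{2859} = \left(-43203\right) \left(- \frac{1}{21005}\right) + \left(-8\right) 5929 \cdot \frac{1}{2859} = \frac{43203}{21005} - \frac{47432}{2859} = - \frac{872791783}{60053295}$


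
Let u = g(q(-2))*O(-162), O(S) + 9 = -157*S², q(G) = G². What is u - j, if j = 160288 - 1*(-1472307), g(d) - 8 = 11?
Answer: -79918618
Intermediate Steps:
g(d) = 19 (g(d) = 8 + 11 = 19)
O(S) = -9 - 157*S²
j = 1632595 (j = 160288 + 1472307 = 1632595)
u = -78286023 (u = 19*(-9 - 157*(-162)²) = 19*(-9 - 157*26244) = 19*(-9 - 4120308) = 19*(-4120317) = -78286023)
u - j = -78286023 - 1*1632595 = -78286023 - 1632595 = -79918618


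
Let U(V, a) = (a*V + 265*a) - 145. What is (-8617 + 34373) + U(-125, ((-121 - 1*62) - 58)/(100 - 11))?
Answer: 2245639/89 ≈ 25232.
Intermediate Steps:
U(V, a) = -145 + 265*a + V*a (U(V, a) = (V*a + 265*a) - 145 = (265*a + V*a) - 145 = -145 + 265*a + V*a)
(-8617 + 34373) + U(-125, ((-121 - 1*62) - 58)/(100 - 11)) = (-8617 + 34373) + (-145 + 265*(((-121 - 1*62) - 58)/(100 - 11)) - 125*((-121 - 1*62) - 58)/(100 - 11)) = 25756 + (-145 + 265*(((-121 - 62) - 58)/89) - 125*((-121 - 62) - 58)/89) = 25756 + (-145 + 265*((-183 - 58)*(1/89)) - 125*(-183 - 58)/89) = 25756 + (-145 + 265*(-241*1/89) - (-30125)/89) = 25756 + (-145 + 265*(-241/89) - 125*(-241/89)) = 25756 + (-145 - 63865/89 + 30125/89) = 25756 - 46645/89 = 2245639/89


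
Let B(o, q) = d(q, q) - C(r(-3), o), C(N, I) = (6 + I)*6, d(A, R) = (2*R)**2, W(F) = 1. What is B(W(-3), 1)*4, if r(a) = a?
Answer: -152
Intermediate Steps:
d(A, R) = 4*R**2
C(N, I) = 36 + 6*I
B(o, q) = -36 - 6*o + 4*q**2 (B(o, q) = 4*q**2 - (36 + 6*o) = 4*q**2 + (-36 - 6*o) = -36 - 6*o + 4*q**2)
B(W(-3), 1)*4 = (-36 - 6*1 + 4*1**2)*4 = (-36 - 6 + 4*1)*4 = (-36 - 6 + 4)*4 = -38*4 = -152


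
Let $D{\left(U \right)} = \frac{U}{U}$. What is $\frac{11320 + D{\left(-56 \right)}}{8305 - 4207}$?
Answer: $\frac{11321}{4098} \approx 2.7626$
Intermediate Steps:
$D{\left(U \right)} = 1$
$\frac{11320 + D{\left(-56 \right)}}{8305 - 4207} = \frac{11320 + 1}{8305 - 4207} = \frac{11321}{4098}$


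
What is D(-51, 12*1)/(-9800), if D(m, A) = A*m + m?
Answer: 663/9800 ≈ 0.067653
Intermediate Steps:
D(m, A) = m + A*m
D(-51, 12*1)/(-9800) = -51*(1 + 12*1)/(-9800) = -51*(1 + 12)*(-1/9800) = -51*13*(-1/9800) = -663*(-1/9800) = 663/9800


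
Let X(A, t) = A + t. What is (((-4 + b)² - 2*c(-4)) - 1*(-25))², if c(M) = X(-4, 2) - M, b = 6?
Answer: 625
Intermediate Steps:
c(M) = -2 - M (c(M) = (-4 + 2) - M = -2 - M)
(((-4 + b)² - 2*c(-4)) - 1*(-25))² = (((-4 + 6)² - 2*(-2 - 1*(-4))) - 1*(-25))² = ((2² - 2*(-2 + 4)) + 25)² = ((4 - 2*2) + 25)² = ((4 - 4) + 25)² = (0 + 25)² = 25² = 625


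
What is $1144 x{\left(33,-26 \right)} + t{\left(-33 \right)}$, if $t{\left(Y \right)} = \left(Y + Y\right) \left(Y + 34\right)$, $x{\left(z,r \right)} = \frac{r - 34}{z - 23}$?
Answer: $-6930$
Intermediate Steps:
$x{\left(z,r \right)} = \frac{-34 + r}{-23 + z}$
$t{\left(Y \right)} = 2 Y \left(34 + Y\right)$
$1144 x{\left(33,-26 \right)} + t{\left(-33 \right)} = 1144 \frac{-34 - 26}{-23 + 33} + 2 \left(-33\right) \left(34 - 33\right) = 1144 \cdot \frac{1}{10} \left(-60\right) + 2 \left(-33\right) 1 = 1144 \cdot \frac{1}{10} \left(-60\right) - 66 = 1144 \left(-6\right) - 66 = -6864 - 66 = -6930$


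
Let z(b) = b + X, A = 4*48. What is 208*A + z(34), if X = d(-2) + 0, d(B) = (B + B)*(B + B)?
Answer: 39986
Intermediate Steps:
d(B) = 4*B² (d(B) = (2*B)*(2*B) = 4*B²)
A = 192
X = 16 (X = 4*(-2)² + 0 = 4*4 + 0 = 16 + 0 = 16)
z(b) = 16 + b (z(b) = b + 16 = 16 + b)
208*A + z(34) = 208*192 + (16 + 34) = 39936 + 50 = 39986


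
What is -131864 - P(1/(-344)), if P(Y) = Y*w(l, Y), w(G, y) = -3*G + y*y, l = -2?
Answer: -5367864146559/40707584 ≈ -1.3186e+5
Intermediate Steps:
w(G, y) = y² - 3*G (w(G, y) = -3*G + y² = y² - 3*G)
P(Y) = Y*(6 + Y²) (P(Y) = Y*(Y² - 3*(-2)) = Y*(Y² + 6) = Y*(6 + Y²))
-131864 - P(1/(-344)) = -131864 - (6 + (1/(-344))²)/(-344) = -131864 - (-1)*(6 + (-1/344)²)/344 = -131864 - (-1)*(6 + 1/118336)/344 = -131864 - (-1)*710017/(344*118336) = -131864 - 1*(-710017/40707584) = -131864 + 710017/40707584 = -5367864146559/40707584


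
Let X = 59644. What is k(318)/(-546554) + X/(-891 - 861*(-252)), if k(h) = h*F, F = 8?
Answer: 16024478356/59049967437 ≈ 0.27137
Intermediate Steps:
k(h) = 8*h (k(h) = h*8 = 8*h)
k(318)/(-546554) + X/(-891 - 861*(-252)) = (8*318)/(-546554) + 59644/(-891 - 861*(-252)) = 2544*(-1/546554) + 59644/(-891 + 216972) = -1272/273277 + 59644/216081 = 16024478356/59049967437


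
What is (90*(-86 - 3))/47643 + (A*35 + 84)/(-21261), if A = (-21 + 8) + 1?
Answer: -17143618/112548647 ≈ -0.15232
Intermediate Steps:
A = -12 (A = -13 + 1 = -12)
(90*(-86 - 3))/47643 + (A*35 + 84)/(-21261) = (90*(-86 - 3))/47643 + (-12*35 + 84)/(-21261) = (90*(-89))*(1/47643) + (-420 + 84)*(-1/21261) = -8010*1/47643 - 336*(-1/21261) = -2670/15881 + 112/7087 = -17143618/112548647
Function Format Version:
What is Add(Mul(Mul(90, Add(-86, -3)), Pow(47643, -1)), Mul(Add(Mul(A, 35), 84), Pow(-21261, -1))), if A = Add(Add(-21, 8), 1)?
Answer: Rational(-17143618, 112548647) ≈ -0.15232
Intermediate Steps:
A = -12 (A = Add(-13, 1) = -12)
Add(Mul(Mul(90, Add(-86, -3)), Pow(47643, -1)), Mul(Add(Mul(A, 35), 84), Pow(-21261, -1))) = Add(Mul(Mul(90, Add(-86, -3)), Pow(47643, -1)), Mul(Add(Mul(-12, 35), 84), Pow(-21261, -1))) = Add(Mul(Mul(90, -89), Rational(1, 47643)), Mul(Add(-420, 84), Rational(-1, 21261))) = Add(Mul(-8010, Rational(1, 47643)), Mul(-336, Rational(-1, 21261))) = Add(Rational(-2670, 15881), Rational(112, 7087)) = Rational(-17143618, 112548647)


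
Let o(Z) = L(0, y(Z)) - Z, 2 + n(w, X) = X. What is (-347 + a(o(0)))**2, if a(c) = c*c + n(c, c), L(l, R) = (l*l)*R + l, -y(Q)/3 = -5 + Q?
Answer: 121801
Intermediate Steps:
y(Q) = 15 - 3*Q (y(Q) = -3*(-5 + Q) = 15 - 3*Q)
L(l, R) = l + R*l**2 (L(l, R) = l**2*R + l = R*l**2 + l = l + R*l**2)
n(w, X) = -2 + X
o(Z) = -Z (o(Z) = 0*(1 + (15 - 3*Z)*0) - Z = 0*(1 + 0) - Z = 0*1 - Z = 0 - Z = -Z)
a(c) = -2 + c + c**2 (a(c) = c*c + (-2 + c) = c**2 + (-2 + c) = -2 + c + c**2)
(-347 + a(o(0)))**2 = (-347 + (-2 - 1*0 + (-1*0)**2))**2 = (-347 + (-2 + 0 + 0**2))**2 = (-347 + (-2 + 0 + 0))**2 = (-347 - 2)**2 = (-349)**2 = 121801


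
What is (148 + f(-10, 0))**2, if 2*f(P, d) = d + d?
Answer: 21904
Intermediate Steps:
f(P, d) = d (f(P, d) = (d + d)/2 = (2*d)/2 = d)
(148 + f(-10, 0))**2 = (148 + 0)**2 = 148**2 = 21904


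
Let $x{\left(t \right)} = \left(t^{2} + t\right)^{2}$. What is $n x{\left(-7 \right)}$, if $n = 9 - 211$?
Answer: $-356328$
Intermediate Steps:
$x{\left(t \right)} = \left(t + t^{2}\right)^{2}$
$n = -202$
$n x{\left(-7 \right)} = - 202 \left(-7\right)^{2} \left(1 - 7\right)^{2} = - 202 \cdot 49 \left(-6\right)^{2} = - 202 \cdot 49 \cdot 36 = \left(-202\right) 1764 = -356328$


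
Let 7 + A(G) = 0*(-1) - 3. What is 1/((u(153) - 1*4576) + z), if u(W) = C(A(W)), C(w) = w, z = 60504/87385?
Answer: -87385/400687106 ≈ -0.00021809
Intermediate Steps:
A(G) = -10 (A(G) = -7 + (0*(-1) - 3) = -7 + (0 - 3) = -7 - 3 = -10)
z = 60504/87385 (z = 60504*(1/87385) = 60504/87385 ≈ 0.69238)
u(W) = -10
1/((u(153) - 1*4576) + z) = 1/((-10 - 1*4576) + 60504/87385) = 1/((-10 - 4576) + 60504/87385) = 1/(-4586 + 60504/87385) = 1/(-400687106/87385) = -87385/400687106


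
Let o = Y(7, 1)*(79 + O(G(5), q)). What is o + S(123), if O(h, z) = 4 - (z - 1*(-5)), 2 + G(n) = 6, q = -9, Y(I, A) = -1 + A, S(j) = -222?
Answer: -222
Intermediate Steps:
G(n) = 4 (G(n) = -2 + 6 = 4)
O(h, z) = -1 - z (O(h, z) = 4 - (z + 5) = 4 - (5 + z) = 4 + (-5 - z) = -1 - z)
o = 0 (o = (-1 + 1)*(79 + (-1 - 1*(-9))) = 0*(79 + (-1 + 9)) = 0*(79 + 8) = 0*87 = 0)
o + S(123) = 0 - 222 = -222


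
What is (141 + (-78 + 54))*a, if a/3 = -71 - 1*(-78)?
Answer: 2457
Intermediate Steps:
a = 21 (a = 3*(-71 - 1*(-78)) = 3*(-71 + 78) = 3*7 = 21)
(141 + (-78 + 54))*a = (141 + (-78 + 54))*21 = (141 - 24)*21 = 117*21 = 2457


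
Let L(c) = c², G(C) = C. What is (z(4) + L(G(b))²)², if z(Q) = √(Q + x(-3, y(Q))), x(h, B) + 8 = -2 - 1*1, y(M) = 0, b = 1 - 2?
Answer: (1 + I*√7)² ≈ -6.0 + 5.2915*I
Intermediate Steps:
b = -1
x(h, B) = -11 (x(h, B) = -8 + (-2 - 1*1) = -8 + (-2 - 1) = -8 - 3 = -11)
z(Q) = √(-11 + Q) (z(Q) = √(Q - 11) = √(-11 + Q))
(z(4) + L(G(b))²)² = (√(-11 + 4) + ((-1)²)²)² = (√(-7) + 1²)² = (I*√7 + 1)² = (1 + I*√7)²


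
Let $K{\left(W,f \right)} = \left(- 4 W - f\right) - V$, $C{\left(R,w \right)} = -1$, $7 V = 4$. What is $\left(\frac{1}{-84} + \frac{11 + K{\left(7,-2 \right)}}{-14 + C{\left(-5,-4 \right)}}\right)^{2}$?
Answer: $\frac{185761}{176400} \approx 1.0531$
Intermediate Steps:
$V = \frac{4}{7}$ ($V = \frac{1}{7} \cdot 4 = \frac{4}{7} \approx 0.57143$)
$K{\left(W,f \right)} = - \frac{4}{7} - f - 4 W$ ($K{\left(W,f \right)} = \left(- 4 W - f\right) - \frac{4}{7} = \left(- f - 4 W\right) - \frac{4}{7} = - \frac{4}{7} - f - 4 W$)
$\left(\frac{1}{-84} + \frac{11 + K{\left(7,-2 \right)}}{-14 + C{\left(-5,-4 \right)}}\right)^{2} = \left(\frac{1}{-84} + \frac{11 - \frac{186}{7}}{-14 - 1}\right)^{2} = \left(- \frac{1}{84} + \frac{11 - \frac{186}{7}}{-15}\right)^{2} = \left(- \frac{1}{84} + \left(11 - \frac{186}{7}\right) \left(- \frac{1}{15}\right)\right)^{2} = \left(- \frac{1}{84} - - \frac{109}{105}\right)^{2} = \left(- \frac{1}{84} + \frac{109}{105}\right)^{2} = \left(\frac{431}{420}\right)^{2} = \frac{185761}{176400}$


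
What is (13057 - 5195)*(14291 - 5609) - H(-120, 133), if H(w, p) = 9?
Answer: 68257875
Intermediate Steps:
(13057 - 5195)*(14291 - 5609) - H(-120, 133) = (13057 - 5195)*(14291 - 5609) - 1*9 = 7862*8682 - 9 = 68257884 - 9 = 68257875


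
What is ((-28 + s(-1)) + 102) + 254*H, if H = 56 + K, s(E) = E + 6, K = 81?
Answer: 34877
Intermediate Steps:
s(E) = 6 + E
H = 137 (H = 56 + 81 = 137)
((-28 + s(-1)) + 102) + 254*H = ((-28 + (6 - 1)) + 102) + 254*137 = ((-28 + 5) + 102) + 34798 = (-23 + 102) + 34798 = 79 + 34798 = 34877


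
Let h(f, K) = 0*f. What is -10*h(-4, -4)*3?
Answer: 0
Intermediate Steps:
h(f, K) = 0
-10*h(-4, -4)*3 = -10*0*3 = 0*3 = 0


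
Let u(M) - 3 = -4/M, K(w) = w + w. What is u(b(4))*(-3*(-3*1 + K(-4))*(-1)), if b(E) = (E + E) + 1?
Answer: -253/3 ≈ -84.333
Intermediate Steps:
K(w) = 2*w
b(E) = 1 + 2*E (b(E) = 2*E + 1 = 1 + 2*E)
u(M) = 3 - 4/M
u(b(4))*(-3*(-3*1 + K(-4))*(-1)) = (3 - 4/(1 + 2*4))*(-3*(-3*1 + 2*(-4))*(-1)) = (3 - 4/(1 + 8))*(-3*(-3 - 8)*(-1)) = (3 - 4/9)*(-3*(-11)*(-1)) = (3 - 4*1/9)*(33*(-1)) = (3 - 4/9)*(-33) = (23/9)*(-33) = -253/3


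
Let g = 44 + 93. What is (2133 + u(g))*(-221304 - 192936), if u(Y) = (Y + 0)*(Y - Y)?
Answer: -883573920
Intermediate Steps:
g = 137
u(Y) = 0 (u(Y) = Y*0 = 0)
(2133 + u(g))*(-221304 - 192936) = (2133 + 0)*(-221304 - 192936) = 2133*(-414240) = -883573920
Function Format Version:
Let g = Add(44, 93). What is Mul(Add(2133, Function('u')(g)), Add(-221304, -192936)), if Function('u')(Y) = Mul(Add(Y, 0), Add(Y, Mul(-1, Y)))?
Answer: -883573920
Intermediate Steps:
g = 137
Function('u')(Y) = 0 (Function('u')(Y) = Mul(Y, 0) = 0)
Mul(Add(2133, Function('u')(g)), Add(-221304, -192936)) = Mul(Add(2133, 0), Add(-221304, -192936)) = Mul(2133, -414240) = -883573920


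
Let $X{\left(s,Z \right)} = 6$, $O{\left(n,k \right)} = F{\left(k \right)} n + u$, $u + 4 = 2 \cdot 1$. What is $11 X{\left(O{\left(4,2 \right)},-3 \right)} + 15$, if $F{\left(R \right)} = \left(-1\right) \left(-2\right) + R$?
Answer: $81$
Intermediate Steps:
$F{\left(R \right)} = 2 + R$
$u = -2$ ($u = -4 + 2 \cdot 1 = -4 + 2 = -2$)
$O{\left(n,k \right)} = -2 + n \left(2 + k\right)$ ($O{\left(n,k \right)} = \left(2 + k\right) n - 2 = n \left(2 + k\right) - 2 = -2 + n \left(2 + k\right)$)
$11 X{\left(O{\left(4,2 \right)},-3 \right)} + 15 = 11 \cdot 6 + 15 = 66 + 15 = 81$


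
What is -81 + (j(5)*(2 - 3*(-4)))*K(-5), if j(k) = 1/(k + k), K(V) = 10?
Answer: -67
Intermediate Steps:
j(k) = 1/(2*k)
-81 + (j(5)*(2 - 3*(-4)))*K(-5) = -81 + (((1/2)/5)*(2 - 3*(-4)))*10 = -81 + (((1/2)*(1/5))*(2 + 12))*10 = -81 + ((1/10)*14)*10 = -81 + (7/5)*10 = -81 + 14 = -67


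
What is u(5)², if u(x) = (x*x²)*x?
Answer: 390625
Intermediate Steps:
u(x) = x⁴ (u(x) = x³*x = x⁴)
u(5)² = (5⁴)² = 625² = 390625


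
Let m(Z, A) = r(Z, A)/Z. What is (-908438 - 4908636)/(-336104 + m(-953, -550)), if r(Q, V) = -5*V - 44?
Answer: 2771835761/160154909 ≈ 17.307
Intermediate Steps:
r(Q, V) = -44 - 5*V
m(Z, A) = (-44 - 5*A)/Z
(-908438 - 4908636)/(-336104 + m(-953, -550)) = (-908438 - 4908636)/(-336104 + (-44 - 5*(-550))/(-953)) = -5817074/(-336104 - (-44 + 2750)/953) = -5817074/(-336104 - 1/953*2706) = -5817074/(-336104 - 2706/953) = -5817074/(-320309818/953) = -5817074*(-953/320309818) = 2771835761/160154909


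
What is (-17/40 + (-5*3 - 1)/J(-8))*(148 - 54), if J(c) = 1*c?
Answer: 2961/20 ≈ 148.05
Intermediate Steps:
J(c) = c
(-17/40 + (-5*3 - 1)/J(-8))*(148 - 54) = (-17/40 + (-5*3 - 1)/(-8))*(148 - 54) = (-17*1/40 + (-15 - 1)*(-⅛))*94 = (-17/40 - 16*(-⅛))*94 = (-17/40 + 2)*94 = (63/40)*94 = 2961/20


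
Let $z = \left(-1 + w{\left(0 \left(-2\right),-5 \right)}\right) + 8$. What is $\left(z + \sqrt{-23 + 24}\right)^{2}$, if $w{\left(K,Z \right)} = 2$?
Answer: $100$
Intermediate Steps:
$z = 9$ ($z = \left(-1 + 2\right) + 8 = 1 + 8 = 9$)
$\left(z + \sqrt{-23 + 24}\right)^{2} = \left(9 + \sqrt{-23 + 24}\right)^{2} = \left(9 + \sqrt{1}\right)^{2} = \left(9 + 1\right)^{2} = 10^{2} = 100$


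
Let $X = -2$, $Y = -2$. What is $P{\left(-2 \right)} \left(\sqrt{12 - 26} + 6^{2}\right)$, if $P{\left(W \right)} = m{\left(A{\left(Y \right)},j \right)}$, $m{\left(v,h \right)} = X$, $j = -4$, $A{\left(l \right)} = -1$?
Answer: $-72 - 2 i \sqrt{14} \approx -72.0 - 7.4833 i$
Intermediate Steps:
$m{\left(v,h \right)} = -2$
$P{\left(W \right)} = -2$
$P{\left(-2 \right)} \left(\sqrt{12 - 26} + 6^{2}\right) = - 2 \left(\sqrt{12 - 26} + 6^{2}\right) = - 2 \left(\sqrt{-14} + 36\right) = - 2 \left(i \sqrt{14} + 36\right) = - 2 \left(36 + i \sqrt{14}\right) = -72 - 2 i \sqrt{14}$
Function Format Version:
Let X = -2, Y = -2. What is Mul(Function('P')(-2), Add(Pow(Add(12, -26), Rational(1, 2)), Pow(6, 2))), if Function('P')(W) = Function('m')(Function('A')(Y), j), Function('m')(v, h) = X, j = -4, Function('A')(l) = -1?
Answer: Add(-72, Mul(-2, I, Pow(14, Rational(1, 2)))) ≈ Add(-72.000, Mul(-7.4833, I))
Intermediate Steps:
Function('m')(v, h) = -2
Function('P')(W) = -2
Mul(Function('P')(-2), Add(Pow(Add(12, -26), Rational(1, 2)), Pow(6, 2))) = Mul(-2, Add(Pow(Add(12, -26), Rational(1, 2)), Pow(6, 2))) = Mul(-2, Add(Pow(-14, Rational(1, 2)), 36)) = Mul(-2, Add(Mul(I, Pow(14, Rational(1, 2))), 36)) = Mul(-2, Add(36, Mul(I, Pow(14, Rational(1, 2))))) = Add(-72, Mul(-2, I, Pow(14, Rational(1, 2))))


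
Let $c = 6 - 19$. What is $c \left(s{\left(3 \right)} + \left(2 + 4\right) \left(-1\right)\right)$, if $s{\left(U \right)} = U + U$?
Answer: $0$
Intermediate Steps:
$s{\left(U \right)} = 2 U$
$c = -13$
$c \left(s{\left(3 \right)} + \left(2 + 4\right) \left(-1\right)\right) = - 13 \left(2 \cdot 3 + \left(2 + 4\right) \left(-1\right)\right) = - 13 \left(6 + 6 \left(-1\right)\right) = - 13 \left(6 - 6\right) = \left(-13\right) 0 = 0$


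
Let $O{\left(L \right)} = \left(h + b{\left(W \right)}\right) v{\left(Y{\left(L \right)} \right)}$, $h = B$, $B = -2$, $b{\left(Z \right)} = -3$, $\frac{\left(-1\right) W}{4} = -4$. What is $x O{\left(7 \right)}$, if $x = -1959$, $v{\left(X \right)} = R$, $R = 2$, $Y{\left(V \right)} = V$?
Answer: $19590$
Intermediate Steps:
$W = 16$ ($W = \left(-4\right) \left(-4\right) = 16$)
$v{\left(X \right)} = 2$
$h = -2$
$O{\left(L \right)} = -10$ ($O{\left(L \right)} = \left(-2 - 3\right) 2 = \left(-5\right) 2 = -10$)
$x O{\left(7 \right)} = \left(-1959\right) \left(-10\right) = 19590$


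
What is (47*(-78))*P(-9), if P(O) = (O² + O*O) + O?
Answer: -560898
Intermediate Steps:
P(O) = O + 2*O² (P(O) = (O² + O²) + O = 2*O² + O = O + 2*O²)
(47*(-78))*P(-9) = (47*(-78))*(-9*(1 + 2*(-9))) = -(-32994)*(1 - 18) = -(-32994)*(-17) = -3666*153 = -560898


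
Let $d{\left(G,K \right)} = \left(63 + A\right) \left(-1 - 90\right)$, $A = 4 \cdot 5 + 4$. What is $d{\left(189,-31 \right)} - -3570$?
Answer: $-4347$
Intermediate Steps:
$A = 24$ ($A = 20 + 4 = 24$)
$d{\left(G,K \right)} = -7917$ ($d{\left(G,K \right)} = \left(63 + 24\right) \left(-1 - 90\right) = 87 \left(-91\right) = -7917$)
$d{\left(189,-31 \right)} - -3570 = -7917 - -3570 = -7917 + 3570 = -4347$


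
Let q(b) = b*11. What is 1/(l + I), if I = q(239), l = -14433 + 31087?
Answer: 1/19283 ≈ 5.1859e-5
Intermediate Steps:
q(b) = 11*b
l = 16654
I = 2629 (I = 11*239 = 2629)
1/(l + I) = 1/(16654 + 2629) = 1/19283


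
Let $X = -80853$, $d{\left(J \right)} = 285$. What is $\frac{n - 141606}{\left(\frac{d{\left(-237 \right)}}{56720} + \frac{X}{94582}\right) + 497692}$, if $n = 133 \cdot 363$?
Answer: $- \frac{3851311697616}{20538148108103} \approx -0.18752$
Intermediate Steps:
$n = 48279$
$\frac{n - 141606}{\left(\frac{d{\left(-237 \right)}}{56720} + \frac{X}{94582}\right) + 497692} = \frac{48279 - 141606}{\left(\frac{285}{56720} - \frac{80853}{94582}\right) + 497692} = - \frac{93327}{\left(285 \cdot \frac{1}{56720} - \frac{80853}{94582}\right) + 497692} = - \frac{93327}{\left(\frac{57}{11344} - \frac{80853}{94582}\right) + 497692} = - \frac{93327}{- \frac{455902629}{536469104} + 497692} = - \frac{93327}{\frac{266995925405339}{536469104}} = \left(-93327\right) \frac{536469104}{266995925405339} = - \frac{3851311697616}{20538148108103}$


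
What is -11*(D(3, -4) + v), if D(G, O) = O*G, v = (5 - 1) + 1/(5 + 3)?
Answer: 693/8 ≈ 86.625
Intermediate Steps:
v = 33/8 (v = 4 + 1/8 = 33/8 ≈ 4.1250)
D(G, O) = G*O
-11*(D(3, -4) + v) = -11*(3*(-4) + 33/8) = -11*(-12 + 33/8) = -11*(-63/8) = 693/8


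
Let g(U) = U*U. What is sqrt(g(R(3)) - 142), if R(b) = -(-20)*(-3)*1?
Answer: sqrt(3458) ≈ 58.805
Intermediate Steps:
R(b) = -60 (R(b) = -4*15*1 = -60*1 = -60)
g(U) = U**2
sqrt(g(R(3)) - 142) = sqrt((-60)**2 - 142) = sqrt(3600 - 142) = sqrt(3458)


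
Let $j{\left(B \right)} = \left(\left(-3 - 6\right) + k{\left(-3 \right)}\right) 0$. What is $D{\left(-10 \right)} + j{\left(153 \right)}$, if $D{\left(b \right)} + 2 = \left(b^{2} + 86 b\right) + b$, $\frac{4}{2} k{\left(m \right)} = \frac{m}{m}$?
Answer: $-772$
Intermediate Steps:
$k{\left(m \right)} = \frac{1}{2}$ ($k{\left(m \right)} = \frac{m \frac{1}{m}}{2} = \frac{1}{2} \cdot 1 = \frac{1}{2}$)
$D{\left(b \right)} = -2 + b^{2} + 87 b$ ($D{\left(b \right)} = -2 + \left(\left(b^{2} + 86 b\right) + b\right) = -2 + \left(b^{2} + 87 b\right) = -2 + b^{2} + 87 b$)
$j{\left(B \right)} = 0$ ($j{\left(B \right)} = \left(\left(-3 - 6\right) + \frac{1}{2}\right) 0 = \left(-9 + \frac{1}{2}\right) 0 = \left(- \frac{17}{2}\right) 0 = 0$)
$D{\left(-10 \right)} + j{\left(153 \right)} = \left(-2 + \left(-10\right)^{2} + 87 \left(-10\right)\right) + 0 = \left(-2 + 100 - 870\right) + 0 = -772 + 0 = -772$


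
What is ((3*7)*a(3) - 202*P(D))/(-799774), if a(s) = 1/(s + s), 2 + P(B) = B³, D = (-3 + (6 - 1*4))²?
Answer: -411/1599548 ≈ -0.00025695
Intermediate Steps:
D = 1 (D = (-3 + (6 - 4))² = (-3 + 2)² = (-1)² = 1)
P(B) = -2 + B³
a(s) = 1/(2*s)
((3*7)*a(3) - 202*P(D))/(-799774) = ((3*7)*((½)/3) - 202*(-2 + 1³))/(-799774) = (21*((½)*(⅓)) - 202*(-2 + 1))*(-1/799774) = (21*(⅙) - 202*(-1))*(-1/799774) = (7/2 + 202)*(-1/799774) = (411/2)*(-1/799774) = -411/1599548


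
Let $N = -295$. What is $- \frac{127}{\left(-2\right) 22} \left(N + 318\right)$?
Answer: $\frac{2921}{44} \approx 66.386$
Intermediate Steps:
$- \frac{127}{\left(-2\right) 22} \left(N + 318\right) = - \frac{127}{\left(-2\right) 22} \left(-295 + 318\right) = - \frac{127}{-44} \cdot 23 = \left(-127\right) \left(- \frac{1}{44}\right) 23 = \frac{127}{44} \cdot 23 = \frac{2921}{44}$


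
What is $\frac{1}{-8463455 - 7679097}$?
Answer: $- \frac{1}{16142552} \approx -6.1948 \cdot 10^{-8}$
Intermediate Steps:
$\frac{1}{-8463455 - 7679097} = \frac{1}{-16142552} = - \frac{1}{16142552}$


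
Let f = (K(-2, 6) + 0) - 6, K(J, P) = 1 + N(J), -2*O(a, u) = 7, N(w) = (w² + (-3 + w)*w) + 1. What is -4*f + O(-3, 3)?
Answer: -87/2 ≈ -43.500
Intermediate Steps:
N(w) = 1 + w² + w*(-3 + w) (N(w) = (w² + w*(-3 + w)) + 1 = 1 + w² + w*(-3 + w))
O(a, u) = -7/2 (O(a, u) = -½*7 = -7/2)
K(J, P) = 2 - 3*J + 2*J² (K(J, P) = 1 + (1 - 3*J + 2*J²) = 2 - 3*J + 2*J²)
f = 10 (f = ((2 - 3*(-2) + 2*(-2)²) + 0) - 6 = ((2 + 6 + 2*4) + 0) - 6 = ((2 + 6 + 8) + 0) - 6 = (16 + 0) - 6 = 16 - 6 = 10)
-4*f + O(-3, 3) = -4*10 - 7/2 = -40 - 7/2 = -87/2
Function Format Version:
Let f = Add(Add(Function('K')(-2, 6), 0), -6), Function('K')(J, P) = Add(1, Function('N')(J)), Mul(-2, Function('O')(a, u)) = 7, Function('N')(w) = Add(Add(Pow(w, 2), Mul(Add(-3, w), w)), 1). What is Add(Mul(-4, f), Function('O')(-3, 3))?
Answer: Rational(-87, 2) ≈ -43.500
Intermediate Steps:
Function('N')(w) = Add(1, Pow(w, 2), Mul(w, Add(-3, w))) (Function('N')(w) = Add(Add(Pow(w, 2), Mul(w, Add(-3, w))), 1) = Add(1, Pow(w, 2), Mul(w, Add(-3, w))))
Function('O')(a, u) = Rational(-7, 2) (Function('O')(a, u) = Mul(Rational(-1, 2), 7) = Rational(-7, 2))
Function('K')(J, P) = Add(2, Mul(-3, J), Mul(2, Pow(J, 2))) (Function('K')(J, P) = Add(1, Add(1, Mul(-3, J), Mul(2, Pow(J, 2)))) = Add(2, Mul(-3, J), Mul(2, Pow(J, 2))))
f = 10 (f = Add(Add(Add(2, Mul(-3, -2), Mul(2, Pow(-2, 2))), 0), -6) = Add(Add(Add(2, 6, Mul(2, 4)), 0), -6) = Add(Add(Add(2, 6, 8), 0), -6) = Add(Add(16, 0), -6) = Add(16, -6) = 10)
Add(Mul(-4, f), Function('O')(-3, 3)) = Add(Mul(-4, 10), Rational(-7, 2)) = Add(-40, Rational(-7, 2)) = Rational(-87, 2)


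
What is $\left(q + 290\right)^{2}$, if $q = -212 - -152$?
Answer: $52900$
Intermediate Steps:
$q = -60$ ($q = -212 + 152 = -60$)
$\left(q + 290\right)^{2} = \left(-60 + 290\right)^{2} = 230^{2} = 52900$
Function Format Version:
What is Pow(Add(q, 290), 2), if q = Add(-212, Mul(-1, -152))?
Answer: 52900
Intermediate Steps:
q = -60 (q = Add(-212, 152) = -60)
Pow(Add(q, 290), 2) = Pow(Add(-60, 290), 2) = Pow(230, 2) = 52900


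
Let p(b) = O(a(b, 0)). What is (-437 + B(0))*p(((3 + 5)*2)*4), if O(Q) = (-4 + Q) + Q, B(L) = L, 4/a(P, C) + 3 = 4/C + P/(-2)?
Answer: 1748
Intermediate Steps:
a(P, C) = 4/(-3 + 4/C - P/2) (a(P, C) = 4/(-3 + (4/C + P/(-2))) = 4/(-3 + (4/C + P*(-½))) = 4/(-3 + (4/C - P/2)) = 4/(-3 + 4/C - P/2))
O(Q) = -4 + 2*Q
p(b) = -4 (p(b) = -4 + 2*(-8*0/(-8 + 6*0 + 0*b)) = -4 + 2*(-8*0/(-8 + 0 + 0)) = -4 + 2*(-8*0/(-8)) = -4 + 2*(-8*0*(-⅛)) = -4 + 2*0 = -4 + 0 = -4)
(-437 + B(0))*p(((3 + 5)*2)*4) = (-437 + 0)*(-4) = -437*(-4) = 1748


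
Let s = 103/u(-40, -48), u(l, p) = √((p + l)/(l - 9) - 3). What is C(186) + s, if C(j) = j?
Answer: 186 - 721*I*√59/59 ≈ 186.0 - 93.866*I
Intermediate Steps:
u(l, p) = √(-3 + (l + p)/(-9 + l)) (u(l, p) = √((l + p)/(-9 + l) - 3) = √(-3 + (l + p)/(-9 + l)))
s = -721*I*√59/59 (s = 103/(√((27 - 48 - 2*(-40))/(-9 - 40))) = 103/(√((27 - 48 + 80)/(-49))) = 103/(√(-1/49*59)) = 103/(√(-59/49)) = 103/((I*√59/7)) = 103*(-7*I*√59/59) = -721*I*√59/59 ≈ -93.866*I)
C(186) + s = 186 - 721*I*√59/59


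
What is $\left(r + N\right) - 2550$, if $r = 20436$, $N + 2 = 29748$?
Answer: $47632$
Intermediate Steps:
$N = 29746$ ($N = -2 + 29748 = 29746$)
$\left(r + N\right) - 2550 = \left(20436 + 29746\right) - 2550 = 50182 - 2550 = 47632$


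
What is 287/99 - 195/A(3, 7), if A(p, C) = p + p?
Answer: -5861/198 ≈ -29.601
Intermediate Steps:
A(p, C) = 2*p
287/99 - 195/A(3, 7) = 287/99 - 195/(2*3) = 287*(1/99) - 195/6 = 287/99 - 195*⅙ = 287/99 - 65/2 = -5861/198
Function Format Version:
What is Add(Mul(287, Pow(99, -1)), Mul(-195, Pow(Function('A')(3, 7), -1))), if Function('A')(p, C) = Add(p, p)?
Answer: Rational(-5861, 198) ≈ -29.601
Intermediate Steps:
Function('A')(p, C) = Mul(2, p)
Add(Mul(287, Pow(99, -1)), Mul(-195, Pow(Function('A')(3, 7), -1))) = Add(Mul(287, Pow(99, -1)), Mul(-195, Pow(Mul(2, 3), -1))) = Add(Mul(287, Rational(1, 99)), Mul(-195, Pow(6, -1))) = Add(Rational(287, 99), Mul(-195, Rational(1, 6))) = Add(Rational(287, 99), Rational(-65, 2)) = Rational(-5861, 198)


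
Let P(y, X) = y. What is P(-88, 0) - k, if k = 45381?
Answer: -45469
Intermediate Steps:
P(-88, 0) - k = -88 - 1*45381 = -88 - 45381 = -45469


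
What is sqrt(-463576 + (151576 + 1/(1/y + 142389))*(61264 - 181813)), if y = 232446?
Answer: I*sqrt(20017143680792243789619499794730)/33097753495 ≈ 1.3518e+5*I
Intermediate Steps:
sqrt(-463576 + (151576 + 1/(1/y + 142389))*(61264 - 181813)) = sqrt(-463576 + (151576 + 1/(1/232446 + 142389))*(61264 - 181813)) = sqrt(-463576 + (151576 + 1/(1/232446 + 142389))*(-120549)) = sqrt(-463576 + (151576 + 1/(33097753495/232446))*(-120549)) = sqrt(-463576 + (151576 + 232446/33097753495)*(-120549)) = sqrt(-463576 + (5016825083990566/33097753495)*(-120549)) = sqrt(-463576 - 604773247049978740734/33097753495) = sqrt(-604788590374152938854/33097753495) = I*sqrt(20017143680792243789619499794730)/33097753495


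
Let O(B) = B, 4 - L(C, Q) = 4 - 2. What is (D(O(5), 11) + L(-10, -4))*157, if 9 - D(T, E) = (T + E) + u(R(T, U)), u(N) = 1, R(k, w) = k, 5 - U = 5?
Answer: -942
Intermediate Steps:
U = 0 (U = 5 - 1*5 = 5 - 5 = 0)
L(C, Q) = 2 (L(C, Q) = 4 - (4 - 2) = 4 - 1*2 = 4 - 2 = 2)
D(T, E) = 8 - E - T (D(T, E) = 9 - ((T + E) + 1) = 9 - ((E + T) + 1) = 9 - (1 + E + T) = 9 + (-1 - E - T) = 8 - E - T)
(D(O(5), 11) + L(-10, -4))*157 = ((8 - 1*11 - 1*5) + 2)*157 = ((8 - 11 - 5) + 2)*157 = (-8 + 2)*157 = -6*157 = -942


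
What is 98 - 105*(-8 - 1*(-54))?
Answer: -4732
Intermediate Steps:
98 - 105*(-8 - 1*(-54)) = 98 - 105*(-8 + 54) = 98 - 105*46 = 98 - 4830 = -4732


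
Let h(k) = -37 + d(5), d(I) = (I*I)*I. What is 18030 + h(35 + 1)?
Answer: 18118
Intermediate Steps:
d(I) = I³ (d(I) = I²*I = I³)
h(k) = 88 (h(k) = -37 + 5³ = -37 + 125 = 88)
18030 + h(35 + 1) = 18030 + 88 = 18118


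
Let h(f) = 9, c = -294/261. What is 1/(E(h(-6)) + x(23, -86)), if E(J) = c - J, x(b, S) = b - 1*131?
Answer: -87/10277 ≈ -0.0084655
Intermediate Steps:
c = -98/87 (c = -294*1/261 = -98/87 ≈ -1.1264)
x(b, S) = -131 + b (x(b, S) = b - 131 = -131 + b)
E(J) = -98/87 - J
1/(E(h(-6)) + x(23, -86)) = 1/((-98/87 - 1*9) + (-131 + 23)) = 1/((-98/87 - 9) - 108) = 1/(-881/87 - 108) = 1/(-10277/87) = -87/10277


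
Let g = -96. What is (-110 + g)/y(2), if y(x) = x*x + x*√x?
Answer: -103 + 103*√2/2 ≈ -30.168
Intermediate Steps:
y(x) = x² + x^(3/2)
(-110 + g)/y(2) = (-110 - 96)/(2² + 2^(3/2)) = -206/(4 + 2*√2)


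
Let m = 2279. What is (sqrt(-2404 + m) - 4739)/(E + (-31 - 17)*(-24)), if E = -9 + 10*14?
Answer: -4739/1283 + 5*I*sqrt(5)/1283 ≈ -3.6937 + 0.0087142*I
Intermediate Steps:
E = 131 (E = -9 + 140 = 131)
(sqrt(-2404 + m) - 4739)/(E + (-31 - 17)*(-24)) = (sqrt(-2404 + 2279) - 4739)/(131 + (-31 - 17)*(-24)) = (sqrt(-125) - 4739)/(131 - 48*(-24)) = (5*I*sqrt(5) - 4739)/(131 + 1152) = (-4739 + 5*I*sqrt(5))/1283 = (-4739 + 5*I*sqrt(5))*(1/1283) = -4739/1283 + 5*I*sqrt(5)/1283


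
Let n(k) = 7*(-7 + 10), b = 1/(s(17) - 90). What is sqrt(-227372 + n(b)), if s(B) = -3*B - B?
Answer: I*sqrt(227351) ≈ 476.81*I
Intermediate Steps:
s(B) = -4*B
b = -1/158 (b = 1/(-4*17 - 90) = 1/(-68 - 90) = 1/(-158) = -1/158 ≈ -0.0063291)
n(k) = 21 (n(k) = 7*3 = 21)
sqrt(-227372 + n(b)) = sqrt(-227372 + 21) = sqrt(-227351) = I*sqrt(227351)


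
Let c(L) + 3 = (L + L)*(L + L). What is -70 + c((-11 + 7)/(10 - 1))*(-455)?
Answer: 75775/81 ≈ 935.49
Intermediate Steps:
c(L) = -3 + 4*L² (c(L) = -3 + (L + L)*(L + L) = -3 + (2*L)*(2*L) = -3 + 4*L²)
-70 + c((-11 + 7)/(10 - 1))*(-455) = -70 + (-3 + 4*((-11 + 7)/(10 - 1))²)*(-455) = -70 + (-3 + 4*(-4/9)²)*(-455) = -70 + (-3 + 4*(16/81))*(-455) = -70 + (-3 + 64/81)*(-455) = -70 - 179/81*(-455) = -70 + 81445/81 = 75775/81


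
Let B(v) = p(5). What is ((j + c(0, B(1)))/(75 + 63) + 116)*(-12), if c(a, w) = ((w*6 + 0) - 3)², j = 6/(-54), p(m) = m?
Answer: -301264/207 ≈ -1455.4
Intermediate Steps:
B(v) = 5
j = -⅑ (j = 6*(-1/54) = -⅑ ≈ -0.11111)
c(a, w) = (-3 + 6*w)² (c(a, w) = ((6*w + 0) - 3)² = (6*w - 3)² = (-3 + 6*w)²)
((j + c(0, B(1)))/(75 + 63) + 116)*(-12) = ((-⅑ + 9*(-1 + 2*5)²)/(75 + 63) + 116)*(-12) = ((-⅑ + 9*(-1 + 10)²)/138 + 116)*(-12) = ((-⅑ + 9*9²)*(1/138) + 116)*(-12) = ((-⅑ + 9*81)*(1/138) + 116)*(-12) = ((-⅑ + 729)*(1/138) + 116)*(-12) = ((6560/9)*(1/138) + 116)*(-12) = (3280/621 + 116)*(-12) = (75316/621)*(-12) = -301264/207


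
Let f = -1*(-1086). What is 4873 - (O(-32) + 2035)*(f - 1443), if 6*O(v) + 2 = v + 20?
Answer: 730535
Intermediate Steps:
O(v) = 3 + v/6 (O(v) = -⅓ + (v + 20)/6 = -⅓ + (20 + v)/6 = -⅓ + (10/3 + v/6) = 3 + v/6)
f = 1086
4873 - (O(-32) + 2035)*(f - 1443) = 4873 - ((3 + (⅙)*(-32)) + 2035)*(1086 - 1443) = 4873 - ((3 - 16/3) + 2035)*(-357) = 4873 - (-7/3 + 2035)*(-357) = 4873 - 6098*(-357)/3 = 4873 - 1*(-725662) = 4873 + 725662 = 730535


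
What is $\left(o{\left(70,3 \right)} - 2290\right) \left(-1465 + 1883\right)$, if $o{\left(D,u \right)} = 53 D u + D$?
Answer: $3724380$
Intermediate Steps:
$o{\left(D,u \right)} = D + 53 D u$ ($o{\left(D,u \right)} = 53 D u + D = D + 53 D u$)
$\left(o{\left(70,3 \right)} - 2290\right) \left(-1465 + 1883\right) = \left(70 \left(1 + 53 \cdot 3\right) - 2290\right) \left(-1465 + 1883\right) = \left(70 \left(1 + 159\right) - 2290\right) 418 = \left(70 \cdot 160 - 2290\right) 418 = \left(11200 - 2290\right) 418 = 8910 \cdot 418 = 3724380$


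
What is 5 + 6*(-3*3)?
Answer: -49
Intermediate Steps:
5 + 6*(-3*3) = 5 + 6*(-9) = 5 - 54 = -49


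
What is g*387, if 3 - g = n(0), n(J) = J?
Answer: 1161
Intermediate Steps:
g = 3 (g = 3 - 1*0 = 3 + 0 = 3)
g*387 = 3*387 = 1161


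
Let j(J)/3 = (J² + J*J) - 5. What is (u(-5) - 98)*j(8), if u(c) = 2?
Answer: -35424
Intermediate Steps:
j(J) = -15 + 6*J² (j(J) = 3*((J² + J*J) - 5) = 3*((J² + J²) - 5) = 3*(2*J² - 5) = 3*(-5 + 2*J²) = -15 + 6*J²)
(u(-5) - 98)*j(8) = (2 - 98)*(-15 + 6*8²) = -96*(-15 + 6*64) = -96*(-15 + 384) = -96*369 = -35424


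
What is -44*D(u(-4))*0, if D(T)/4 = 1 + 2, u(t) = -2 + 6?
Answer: 0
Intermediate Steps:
u(t) = 4
D(T) = 12 (D(T) = 4*(1 + 2) = 4*3 = 12)
-44*D(u(-4))*0 = -44*12*0 = -528*0 = 0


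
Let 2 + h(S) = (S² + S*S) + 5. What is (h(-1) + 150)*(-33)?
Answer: -5115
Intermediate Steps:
h(S) = 3 + 2*S² (h(S) = -2 + ((S² + S*S) + 5) = -2 + ((S² + S²) + 5) = -2 + (2*S² + 5) = -2 + (5 + 2*S²) = 3 + 2*S²)
(h(-1) + 150)*(-33) = ((3 + 2*(-1)²) + 150)*(-33) = ((3 + 2*1) + 150)*(-33) = ((3 + 2) + 150)*(-33) = (5 + 150)*(-33) = 155*(-33) = -5115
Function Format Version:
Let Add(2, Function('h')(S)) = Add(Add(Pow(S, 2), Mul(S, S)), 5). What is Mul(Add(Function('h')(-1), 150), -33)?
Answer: -5115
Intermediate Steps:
Function('h')(S) = Add(3, Mul(2, Pow(S, 2))) (Function('h')(S) = Add(-2, Add(Add(Pow(S, 2), Mul(S, S)), 5)) = Add(-2, Add(Add(Pow(S, 2), Pow(S, 2)), 5)) = Add(-2, Add(Mul(2, Pow(S, 2)), 5)) = Add(-2, Add(5, Mul(2, Pow(S, 2)))) = Add(3, Mul(2, Pow(S, 2))))
Mul(Add(Function('h')(-1), 150), -33) = Mul(Add(Add(3, Mul(2, Pow(-1, 2))), 150), -33) = Mul(Add(Add(3, Mul(2, 1)), 150), -33) = Mul(Add(Add(3, 2), 150), -33) = Mul(Add(5, 150), -33) = Mul(155, -33) = -5115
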